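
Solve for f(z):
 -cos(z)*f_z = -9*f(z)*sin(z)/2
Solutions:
 f(z) = C1/cos(z)^(9/2)


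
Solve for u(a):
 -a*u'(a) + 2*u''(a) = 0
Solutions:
 u(a) = C1 + C2*erfi(a/2)


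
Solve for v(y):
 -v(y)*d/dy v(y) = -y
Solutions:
 v(y) = -sqrt(C1 + y^2)
 v(y) = sqrt(C1 + y^2)


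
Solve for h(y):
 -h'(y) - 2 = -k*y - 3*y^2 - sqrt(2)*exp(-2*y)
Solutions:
 h(y) = C1 + k*y^2/2 + y^3 - 2*y - sqrt(2)*exp(-2*y)/2


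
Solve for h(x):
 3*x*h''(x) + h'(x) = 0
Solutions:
 h(x) = C1 + C2*x^(2/3)


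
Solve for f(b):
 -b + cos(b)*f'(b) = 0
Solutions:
 f(b) = C1 + Integral(b/cos(b), b)


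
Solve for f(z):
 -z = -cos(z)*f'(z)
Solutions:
 f(z) = C1 + Integral(z/cos(z), z)


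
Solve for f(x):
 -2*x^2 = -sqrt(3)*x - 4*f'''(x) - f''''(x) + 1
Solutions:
 f(x) = C1 + C2*x + C3*x^2 + C4*exp(-4*x) + x^5/120 + x^4*(-sqrt(3) - 1)/96 + x^3*(sqrt(3) + 5)/96


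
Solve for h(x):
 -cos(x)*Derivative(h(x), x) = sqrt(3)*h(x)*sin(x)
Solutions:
 h(x) = C1*cos(x)^(sqrt(3))


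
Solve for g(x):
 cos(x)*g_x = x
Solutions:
 g(x) = C1 + Integral(x/cos(x), x)


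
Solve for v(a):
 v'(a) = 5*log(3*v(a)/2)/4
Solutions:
 4*Integral(1/(-log(_y) - log(3) + log(2)), (_y, v(a)))/5 = C1 - a


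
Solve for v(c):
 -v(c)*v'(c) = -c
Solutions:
 v(c) = -sqrt(C1 + c^2)
 v(c) = sqrt(C1 + c^2)


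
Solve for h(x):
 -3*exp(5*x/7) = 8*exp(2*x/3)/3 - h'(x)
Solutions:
 h(x) = C1 + 21*exp(5*x/7)/5 + 4*exp(2*x/3)


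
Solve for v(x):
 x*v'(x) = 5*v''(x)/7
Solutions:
 v(x) = C1 + C2*erfi(sqrt(70)*x/10)


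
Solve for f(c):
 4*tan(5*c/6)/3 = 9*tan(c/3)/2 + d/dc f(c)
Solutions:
 f(c) = C1 + 27*log(cos(c/3))/2 - 8*log(cos(5*c/6))/5


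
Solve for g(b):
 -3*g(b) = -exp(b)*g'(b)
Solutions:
 g(b) = C1*exp(-3*exp(-b))


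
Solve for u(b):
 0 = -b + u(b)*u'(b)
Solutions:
 u(b) = -sqrt(C1 + b^2)
 u(b) = sqrt(C1 + b^2)


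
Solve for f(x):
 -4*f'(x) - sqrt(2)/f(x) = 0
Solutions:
 f(x) = -sqrt(C1 - 2*sqrt(2)*x)/2
 f(x) = sqrt(C1 - 2*sqrt(2)*x)/2


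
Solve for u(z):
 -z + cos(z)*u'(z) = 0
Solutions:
 u(z) = C1 + Integral(z/cos(z), z)


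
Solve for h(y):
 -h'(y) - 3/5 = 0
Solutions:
 h(y) = C1 - 3*y/5


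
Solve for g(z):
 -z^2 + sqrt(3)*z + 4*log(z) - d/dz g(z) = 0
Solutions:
 g(z) = C1 - z^3/3 + sqrt(3)*z^2/2 + 4*z*log(z) - 4*z


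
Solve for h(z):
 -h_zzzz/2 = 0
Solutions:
 h(z) = C1 + C2*z + C3*z^2 + C4*z^3


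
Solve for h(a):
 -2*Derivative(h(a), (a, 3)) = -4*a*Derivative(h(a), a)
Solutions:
 h(a) = C1 + Integral(C2*airyai(2^(1/3)*a) + C3*airybi(2^(1/3)*a), a)


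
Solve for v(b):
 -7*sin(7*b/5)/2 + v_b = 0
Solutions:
 v(b) = C1 - 5*cos(7*b/5)/2


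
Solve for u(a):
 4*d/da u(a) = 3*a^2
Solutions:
 u(a) = C1 + a^3/4


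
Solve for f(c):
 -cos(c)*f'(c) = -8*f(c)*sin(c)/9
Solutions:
 f(c) = C1/cos(c)^(8/9)


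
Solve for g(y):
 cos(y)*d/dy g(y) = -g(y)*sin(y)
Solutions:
 g(y) = C1*cos(y)


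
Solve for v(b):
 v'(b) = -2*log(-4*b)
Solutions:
 v(b) = C1 - 2*b*log(-b) + 2*b*(1 - 2*log(2))


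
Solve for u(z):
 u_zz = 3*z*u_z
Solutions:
 u(z) = C1 + C2*erfi(sqrt(6)*z/2)


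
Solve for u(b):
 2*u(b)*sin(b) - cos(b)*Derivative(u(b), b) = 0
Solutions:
 u(b) = C1/cos(b)^2


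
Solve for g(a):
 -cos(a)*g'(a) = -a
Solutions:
 g(a) = C1 + Integral(a/cos(a), a)


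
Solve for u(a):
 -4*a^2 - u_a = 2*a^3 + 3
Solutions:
 u(a) = C1 - a^4/2 - 4*a^3/3 - 3*a


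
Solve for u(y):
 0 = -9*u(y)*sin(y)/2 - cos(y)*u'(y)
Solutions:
 u(y) = C1*cos(y)^(9/2)


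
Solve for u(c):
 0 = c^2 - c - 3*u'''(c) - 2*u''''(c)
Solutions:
 u(c) = C1 + C2*c + C3*c^2 + C4*exp(-3*c/2) + c^5/180 - 7*c^4/216 + 7*c^3/81


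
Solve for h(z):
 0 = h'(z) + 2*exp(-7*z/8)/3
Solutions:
 h(z) = C1 + 16*exp(-7*z/8)/21


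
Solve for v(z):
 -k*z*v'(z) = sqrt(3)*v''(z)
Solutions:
 v(z) = Piecewise((-sqrt(2)*3^(1/4)*sqrt(pi)*C1*erf(sqrt(2)*3^(3/4)*sqrt(k)*z/6)/(2*sqrt(k)) - C2, (k > 0) | (k < 0)), (-C1*z - C2, True))


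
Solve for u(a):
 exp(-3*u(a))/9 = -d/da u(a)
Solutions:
 u(a) = log(C1 - a/3)/3
 u(a) = log((-1 - sqrt(3)*I)*(C1 - a/3)^(1/3)/2)
 u(a) = log((-1 + sqrt(3)*I)*(C1 - a/3)^(1/3)/2)


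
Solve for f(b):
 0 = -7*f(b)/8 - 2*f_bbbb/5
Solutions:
 f(b) = (C1*sin(sqrt(2)*35^(1/4)*b/4) + C2*cos(sqrt(2)*35^(1/4)*b/4))*exp(-sqrt(2)*35^(1/4)*b/4) + (C3*sin(sqrt(2)*35^(1/4)*b/4) + C4*cos(sqrt(2)*35^(1/4)*b/4))*exp(sqrt(2)*35^(1/4)*b/4)


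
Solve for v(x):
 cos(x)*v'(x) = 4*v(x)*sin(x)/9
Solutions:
 v(x) = C1/cos(x)^(4/9)


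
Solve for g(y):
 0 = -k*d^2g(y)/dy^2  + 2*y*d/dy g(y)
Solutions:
 g(y) = C1 + C2*erf(y*sqrt(-1/k))/sqrt(-1/k)


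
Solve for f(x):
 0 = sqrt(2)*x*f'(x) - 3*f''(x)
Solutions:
 f(x) = C1 + C2*erfi(2^(3/4)*sqrt(3)*x/6)


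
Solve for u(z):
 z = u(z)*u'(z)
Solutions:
 u(z) = -sqrt(C1 + z^2)
 u(z) = sqrt(C1 + z^2)


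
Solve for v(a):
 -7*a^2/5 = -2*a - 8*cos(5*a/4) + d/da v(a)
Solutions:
 v(a) = C1 - 7*a^3/15 + a^2 + 32*sin(5*a/4)/5


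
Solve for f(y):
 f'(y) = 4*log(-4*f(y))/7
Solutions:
 -7*Integral(1/(log(-_y) + 2*log(2)), (_y, f(y)))/4 = C1 - y


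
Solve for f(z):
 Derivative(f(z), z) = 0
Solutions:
 f(z) = C1


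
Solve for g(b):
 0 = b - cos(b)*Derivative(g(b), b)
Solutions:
 g(b) = C1 + Integral(b/cos(b), b)


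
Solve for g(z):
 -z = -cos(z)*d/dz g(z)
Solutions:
 g(z) = C1 + Integral(z/cos(z), z)


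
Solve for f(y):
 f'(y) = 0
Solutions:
 f(y) = C1


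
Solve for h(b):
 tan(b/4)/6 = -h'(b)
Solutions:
 h(b) = C1 + 2*log(cos(b/4))/3


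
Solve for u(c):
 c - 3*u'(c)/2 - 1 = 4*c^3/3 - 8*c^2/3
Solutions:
 u(c) = C1 - 2*c^4/9 + 16*c^3/27 + c^2/3 - 2*c/3


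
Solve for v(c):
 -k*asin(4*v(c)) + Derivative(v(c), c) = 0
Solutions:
 Integral(1/asin(4*_y), (_y, v(c))) = C1 + c*k


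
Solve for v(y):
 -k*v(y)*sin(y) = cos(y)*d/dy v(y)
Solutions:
 v(y) = C1*exp(k*log(cos(y)))


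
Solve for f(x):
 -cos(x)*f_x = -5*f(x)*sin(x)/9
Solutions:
 f(x) = C1/cos(x)^(5/9)


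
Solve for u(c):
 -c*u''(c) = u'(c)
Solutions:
 u(c) = C1 + C2*log(c)


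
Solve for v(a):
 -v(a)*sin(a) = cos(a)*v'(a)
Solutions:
 v(a) = C1*cos(a)


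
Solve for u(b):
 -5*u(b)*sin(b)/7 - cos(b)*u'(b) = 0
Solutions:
 u(b) = C1*cos(b)^(5/7)


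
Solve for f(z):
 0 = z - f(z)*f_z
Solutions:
 f(z) = -sqrt(C1 + z^2)
 f(z) = sqrt(C1 + z^2)


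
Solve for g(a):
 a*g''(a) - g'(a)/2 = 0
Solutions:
 g(a) = C1 + C2*a^(3/2)


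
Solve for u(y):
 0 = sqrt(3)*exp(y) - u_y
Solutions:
 u(y) = C1 + sqrt(3)*exp(y)


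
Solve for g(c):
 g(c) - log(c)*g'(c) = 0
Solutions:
 g(c) = C1*exp(li(c))


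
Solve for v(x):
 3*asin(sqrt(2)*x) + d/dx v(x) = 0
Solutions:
 v(x) = C1 - 3*x*asin(sqrt(2)*x) - 3*sqrt(2)*sqrt(1 - 2*x^2)/2


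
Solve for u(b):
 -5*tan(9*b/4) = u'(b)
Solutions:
 u(b) = C1 + 20*log(cos(9*b/4))/9


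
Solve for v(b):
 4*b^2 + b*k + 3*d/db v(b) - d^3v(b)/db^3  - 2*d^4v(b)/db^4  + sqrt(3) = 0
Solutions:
 v(b) = C1 + C4*exp(b) - 4*b^3/9 - b^2*k/6 - 8*b/9 - sqrt(3)*b/3 + (C2*sin(sqrt(15)*b/4) + C3*cos(sqrt(15)*b/4))*exp(-3*b/4)


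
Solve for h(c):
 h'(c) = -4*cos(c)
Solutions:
 h(c) = C1 - 4*sin(c)


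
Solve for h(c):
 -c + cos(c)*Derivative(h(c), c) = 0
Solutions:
 h(c) = C1 + Integral(c/cos(c), c)


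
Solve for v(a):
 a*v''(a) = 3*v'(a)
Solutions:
 v(a) = C1 + C2*a^4


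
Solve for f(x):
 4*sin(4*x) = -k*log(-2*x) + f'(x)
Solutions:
 f(x) = C1 + k*x*(log(-x) - 1) + k*x*log(2) - cos(4*x)


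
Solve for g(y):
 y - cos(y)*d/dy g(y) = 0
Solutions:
 g(y) = C1 + Integral(y/cos(y), y)


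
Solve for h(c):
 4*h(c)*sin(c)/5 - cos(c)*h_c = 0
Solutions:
 h(c) = C1/cos(c)^(4/5)


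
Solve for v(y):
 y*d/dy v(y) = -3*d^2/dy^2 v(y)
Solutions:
 v(y) = C1 + C2*erf(sqrt(6)*y/6)


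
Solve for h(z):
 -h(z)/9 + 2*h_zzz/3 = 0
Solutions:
 h(z) = C3*exp(6^(2/3)*z/6) + (C1*sin(2^(2/3)*3^(1/6)*z/4) + C2*cos(2^(2/3)*3^(1/6)*z/4))*exp(-6^(2/3)*z/12)


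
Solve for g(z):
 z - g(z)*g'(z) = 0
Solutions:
 g(z) = -sqrt(C1 + z^2)
 g(z) = sqrt(C1 + z^2)


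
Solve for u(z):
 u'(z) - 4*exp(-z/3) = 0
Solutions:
 u(z) = C1 - 12*exp(-z/3)


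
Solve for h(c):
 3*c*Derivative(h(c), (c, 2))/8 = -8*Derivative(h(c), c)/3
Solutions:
 h(c) = C1 + C2/c^(55/9)


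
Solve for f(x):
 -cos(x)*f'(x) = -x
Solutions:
 f(x) = C1 + Integral(x/cos(x), x)


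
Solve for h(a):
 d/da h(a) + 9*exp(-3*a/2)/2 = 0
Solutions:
 h(a) = C1 + 3*exp(-3*a/2)


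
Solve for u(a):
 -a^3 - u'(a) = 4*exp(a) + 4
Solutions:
 u(a) = C1 - a^4/4 - 4*a - 4*exp(a)


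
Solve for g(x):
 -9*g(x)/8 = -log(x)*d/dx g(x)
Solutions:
 g(x) = C1*exp(9*li(x)/8)


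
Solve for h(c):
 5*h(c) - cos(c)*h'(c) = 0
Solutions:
 h(c) = C1*sqrt(sin(c) + 1)*(sin(c)^2 + 2*sin(c) + 1)/(sqrt(sin(c) - 1)*(sin(c)^2 - 2*sin(c) + 1))


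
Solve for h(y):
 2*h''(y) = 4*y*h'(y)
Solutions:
 h(y) = C1 + C2*erfi(y)


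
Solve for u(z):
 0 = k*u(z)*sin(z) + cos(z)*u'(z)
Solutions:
 u(z) = C1*exp(k*log(cos(z)))


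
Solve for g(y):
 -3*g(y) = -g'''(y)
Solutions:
 g(y) = C3*exp(3^(1/3)*y) + (C1*sin(3^(5/6)*y/2) + C2*cos(3^(5/6)*y/2))*exp(-3^(1/3)*y/2)


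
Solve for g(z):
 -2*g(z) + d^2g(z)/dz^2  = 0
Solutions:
 g(z) = C1*exp(-sqrt(2)*z) + C2*exp(sqrt(2)*z)


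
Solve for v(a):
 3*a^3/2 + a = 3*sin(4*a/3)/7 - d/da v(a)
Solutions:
 v(a) = C1 - 3*a^4/8 - a^2/2 - 9*cos(4*a/3)/28


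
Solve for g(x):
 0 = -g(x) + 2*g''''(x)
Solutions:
 g(x) = C1*exp(-2^(3/4)*x/2) + C2*exp(2^(3/4)*x/2) + C3*sin(2^(3/4)*x/2) + C4*cos(2^(3/4)*x/2)


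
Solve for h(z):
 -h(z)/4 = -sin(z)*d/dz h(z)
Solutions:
 h(z) = C1*(cos(z) - 1)^(1/8)/(cos(z) + 1)^(1/8)


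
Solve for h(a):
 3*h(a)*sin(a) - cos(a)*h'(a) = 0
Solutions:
 h(a) = C1/cos(a)^3


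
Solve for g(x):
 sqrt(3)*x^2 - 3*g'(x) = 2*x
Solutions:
 g(x) = C1 + sqrt(3)*x^3/9 - x^2/3


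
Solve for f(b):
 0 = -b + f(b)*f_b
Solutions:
 f(b) = -sqrt(C1 + b^2)
 f(b) = sqrt(C1 + b^2)


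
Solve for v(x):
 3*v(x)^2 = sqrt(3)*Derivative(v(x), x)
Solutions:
 v(x) = -1/(C1 + sqrt(3)*x)


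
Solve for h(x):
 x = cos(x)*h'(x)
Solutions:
 h(x) = C1 + Integral(x/cos(x), x)


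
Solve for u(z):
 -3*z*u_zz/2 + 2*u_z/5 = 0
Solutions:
 u(z) = C1 + C2*z^(19/15)


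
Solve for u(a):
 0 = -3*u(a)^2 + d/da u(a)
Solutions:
 u(a) = -1/(C1 + 3*a)


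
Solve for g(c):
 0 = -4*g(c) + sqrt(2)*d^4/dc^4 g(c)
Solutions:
 g(c) = C1*exp(-2^(3/8)*c) + C2*exp(2^(3/8)*c) + C3*sin(2^(3/8)*c) + C4*cos(2^(3/8)*c)


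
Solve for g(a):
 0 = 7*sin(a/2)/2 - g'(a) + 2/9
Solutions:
 g(a) = C1 + 2*a/9 - 7*cos(a/2)


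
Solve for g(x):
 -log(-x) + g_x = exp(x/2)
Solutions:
 g(x) = C1 + x*log(-x) - x + 2*exp(x/2)


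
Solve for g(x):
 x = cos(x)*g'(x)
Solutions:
 g(x) = C1 + Integral(x/cos(x), x)


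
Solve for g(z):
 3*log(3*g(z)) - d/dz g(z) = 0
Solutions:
 -Integral(1/(log(_y) + log(3)), (_y, g(z)))/3 = C1 - z


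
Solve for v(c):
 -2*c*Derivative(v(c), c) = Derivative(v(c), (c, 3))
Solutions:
 v(c) = C1 + Integral(C2*airyai(-2^(1/3)*c) + C3*airybi(-2^(1/3)*c), c)


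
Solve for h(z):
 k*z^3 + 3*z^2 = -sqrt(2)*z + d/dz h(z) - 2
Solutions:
 h(z) = C1 + k*z^4/4 + z^3 + sqrt(2)*z^2/2 + 2*z


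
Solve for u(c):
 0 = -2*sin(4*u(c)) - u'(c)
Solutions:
 u(c) = -acos((-C1 - exp(16*c))/(C1 - exp(16*c)))/4 + pi/2
 u(c) = acos((-C1 - exp(16*c))/(C1 - exp(16*c)))/4


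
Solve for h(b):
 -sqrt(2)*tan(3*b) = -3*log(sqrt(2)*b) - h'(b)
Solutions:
 h(b) = C1 - 3*b*log(b) - 3*b*log(2)/2 + 3*b - sqrt(2)*log(cos(3*b))/3


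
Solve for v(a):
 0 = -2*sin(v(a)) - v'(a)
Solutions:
 v(a) = -acos((-C1 - exp(4*a))/(C1 - exp(4*a))) + 2*pi
 v(a) = acos((-C1 - exp(4*a))/(C1 - exp(4*a)))


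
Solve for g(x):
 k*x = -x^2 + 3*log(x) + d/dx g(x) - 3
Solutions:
 g(x) = C1 + k*x^2/2 + x^3/3 - 3*x*log(x) + 6*x


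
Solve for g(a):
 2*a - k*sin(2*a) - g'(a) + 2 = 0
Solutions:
 g(a) = C1 + a^2 + 2*a + k*cos(2*a)/2


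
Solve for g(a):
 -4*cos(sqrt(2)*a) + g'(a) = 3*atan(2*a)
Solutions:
 g(a) = C1 + 3*a*atan(2*a) - 3*log(4*a^2 + 1)/4 + 2*sqrt(2)*sin(sqrt(2)*a)


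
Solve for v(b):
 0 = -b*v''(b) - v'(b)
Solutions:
 v(b) = C1 + C2*log(b)


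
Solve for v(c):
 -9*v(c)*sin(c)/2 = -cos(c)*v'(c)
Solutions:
 v(c) = C1/cos(c)^(9/2)


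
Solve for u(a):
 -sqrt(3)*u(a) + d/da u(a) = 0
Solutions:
 u(a) = C1*exp(sqrt(3)*a)


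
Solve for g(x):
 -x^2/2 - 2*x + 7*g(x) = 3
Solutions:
 g(x) = x^2/14 + 2*x/7 + 3/7


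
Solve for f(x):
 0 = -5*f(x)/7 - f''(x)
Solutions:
 f(x) = C1*sin(sqrt(35)*x/7) + C2*cos(sqrt(35)*x/7)


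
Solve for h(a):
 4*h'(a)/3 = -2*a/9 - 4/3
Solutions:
 h(a) = C1 - a^2/12 - a


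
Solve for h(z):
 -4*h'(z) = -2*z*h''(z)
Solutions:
 h(z) = C1 + C2*z^3


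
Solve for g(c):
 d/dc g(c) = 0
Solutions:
 g(c) = C1


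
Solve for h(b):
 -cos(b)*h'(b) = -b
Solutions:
 h(b) = C1 + Integral(b/cos(b), b)


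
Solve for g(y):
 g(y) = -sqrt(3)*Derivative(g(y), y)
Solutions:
 g(y) = C1*exp(-sqrt(3)*y/3)


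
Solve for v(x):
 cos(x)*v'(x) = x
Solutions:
 v(x) = C1 + Integral(x/cos(x), x)


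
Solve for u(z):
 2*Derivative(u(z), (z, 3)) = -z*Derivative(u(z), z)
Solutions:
 u(z) = C1 + Integral(C2*airyai(-2^(2/3)*z/2) + C3*airybi(-2^(2/3)*z/2), z)


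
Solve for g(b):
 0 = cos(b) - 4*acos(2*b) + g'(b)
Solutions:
 g(b) = C1 + 4*b*acos(2*b) - 2*sqrt(1 - 4*b^2) - sin(b)


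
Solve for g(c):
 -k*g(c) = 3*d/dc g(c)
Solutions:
 g(c) = C1*exp(-c*k/3)


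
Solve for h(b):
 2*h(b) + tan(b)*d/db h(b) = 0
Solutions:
 h(b) = C1/sin(b)^2


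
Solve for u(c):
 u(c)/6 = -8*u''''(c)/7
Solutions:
 u(c) = (C1*sin(sqrt(2)*3^(3/4)*7^(1/4)*c/12) + C2*cos(sqrt(2)*3^(3/4)*7^(1/4)*c/12))*exp(-sqrt(2)*3^(3/4)*7^(1/4)*c/12) + (C3*sin(sqrt(2)*3^(3/4)*7^(1/4)*c/12) + C4*cos(sqrt(2)*3^(3/4)*7^(1/4)*c/12))*exp(sqrt(2)*3^(3/4)*7^(1/4)*c/12)


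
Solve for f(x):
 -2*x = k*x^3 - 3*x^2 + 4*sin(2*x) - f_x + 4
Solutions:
 f(x) = C1 + k*x^4/4 - x^3 + x^2 + 4*x - 2*cos(2*x)


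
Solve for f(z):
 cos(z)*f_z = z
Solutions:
 f(z) = C1 + Integral(z/cos(z), z)


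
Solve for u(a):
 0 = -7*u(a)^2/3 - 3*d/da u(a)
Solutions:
 u(a) = 9/(C1 + 7*a)


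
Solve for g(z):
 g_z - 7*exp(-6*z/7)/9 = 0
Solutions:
 g(z) = C1 - 49*exp(-6*z/7)/54


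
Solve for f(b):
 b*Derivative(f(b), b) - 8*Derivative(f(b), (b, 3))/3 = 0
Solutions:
 f(b) = C1 + Integral(C2*airyai(3^(1/3)*b/2) + C3*airybi(3^(1/3)*b/2), b)


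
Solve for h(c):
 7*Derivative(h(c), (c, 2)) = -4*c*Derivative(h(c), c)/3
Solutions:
 h(c) = C1 + C2*erf(sqrt(42)*c/21)


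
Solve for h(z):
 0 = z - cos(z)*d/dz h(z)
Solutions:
 h(z) = C1 + Integral(z/cos(z), z)


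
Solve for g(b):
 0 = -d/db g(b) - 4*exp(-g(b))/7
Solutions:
 g(b) = log(C1 - 4*b/7)


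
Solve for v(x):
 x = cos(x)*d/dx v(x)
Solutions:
 v(x) = C1 + Integral(x/cos(x), x)


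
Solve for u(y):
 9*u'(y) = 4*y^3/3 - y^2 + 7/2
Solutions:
 u(y) = C1 + y^4/27 - y^3/27 + 7*y/18


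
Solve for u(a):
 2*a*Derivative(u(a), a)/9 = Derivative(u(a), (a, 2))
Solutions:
 u(a) = C1 + C2*erfi(a/3)


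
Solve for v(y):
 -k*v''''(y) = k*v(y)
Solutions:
 v(y) = (C1*sin(sqrt(2)*y/2) + C2*cos(sqrt(2)*y/2))*exp(-sqrt(2)*y/2) + (C3*sin(sqrt(2)*y/2) + C4*cos(sqrt(2)*y/2))*exp(sqrt(2)*y/2)


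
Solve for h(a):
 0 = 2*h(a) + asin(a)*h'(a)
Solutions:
 h(a) = C1*exp(-2*Integral(1/asin(a), a))


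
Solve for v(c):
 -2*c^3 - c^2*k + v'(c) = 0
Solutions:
 v(c) = C1 + c^4/2 + c^3*k/3


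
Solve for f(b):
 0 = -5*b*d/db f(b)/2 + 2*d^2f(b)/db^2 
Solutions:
 f(b) = C1 + C2*erfi(sqrt(10)*b/4)


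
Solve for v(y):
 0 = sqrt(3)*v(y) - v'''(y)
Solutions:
 v(y) = C3*exp(3^(1/6)*y) + (C1*sin(3^(2/3)*y/2) + C2*cos(3^(2/3)*y/2))*exp(-3^(1/6)*y/2)


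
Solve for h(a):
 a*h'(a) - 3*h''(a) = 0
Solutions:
 h(a) = C1 + C2*erfi(sqrt(6)*a/6)


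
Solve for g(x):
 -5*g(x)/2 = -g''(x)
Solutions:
 g(x) = C1*exp(-sqrt(10)*x/2) + C2*exp(sqrt(10)*x/2)


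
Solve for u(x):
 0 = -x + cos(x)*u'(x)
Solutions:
 u(x) = C1 + Integral(x/cos(x), x)


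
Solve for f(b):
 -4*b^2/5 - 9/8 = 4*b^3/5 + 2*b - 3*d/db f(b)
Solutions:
 f(b) = C1 + b^4/15 + 4*b^3/45 + b^2/3 + 3*b/8


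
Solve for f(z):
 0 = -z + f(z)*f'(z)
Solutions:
 f(z) = -sqrt(C1 + z^2)
 f(z) = sqrt(C1 + z^2)


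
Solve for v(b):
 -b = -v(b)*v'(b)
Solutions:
 v(b) = -sqrt(C1 + b^2)
 v(b) = sqrt(C1 + b^2)


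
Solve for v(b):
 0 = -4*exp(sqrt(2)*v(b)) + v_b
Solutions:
 v(b) = sqrt(2)*(2*log(-1/(C1 + 4*b)) - log(2))/4


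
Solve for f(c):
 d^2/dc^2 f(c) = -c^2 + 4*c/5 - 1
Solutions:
 f(c) = C1 + C2*c - c^4/12 + 2*c^3/15 - c^2/2


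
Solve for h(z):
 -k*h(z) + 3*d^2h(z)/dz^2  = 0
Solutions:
 h(z) = C1*exp(-sqrt(3)*sqrt(k)*z/3) + C2*exp(sqrt(3)*sqrt(k)*z/3)


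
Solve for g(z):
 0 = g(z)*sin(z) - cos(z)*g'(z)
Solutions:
 g(z) = C1/cos(z)


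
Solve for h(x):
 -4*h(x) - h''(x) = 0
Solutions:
 h(x) = C1*sin(2*x) + C2*cos(2*x)


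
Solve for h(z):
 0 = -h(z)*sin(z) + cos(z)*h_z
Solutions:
 h(z) = C1/cos(z)


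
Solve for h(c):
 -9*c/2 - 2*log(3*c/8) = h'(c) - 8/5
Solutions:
 h(c) = C1 - 9*c^2/4 - 2*c*log(c) - 2*c*log(3) + 18*c/5 + 6*c*log(2)


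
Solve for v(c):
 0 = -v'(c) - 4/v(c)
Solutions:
 v(c) = -sqrt(C1 - 8*c)
 v(c) = sqrt(C1 - 8*c)


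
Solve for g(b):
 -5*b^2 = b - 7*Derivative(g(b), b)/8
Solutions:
 g(b) = C1 + 40*b^3/21 + 4*b^2/7


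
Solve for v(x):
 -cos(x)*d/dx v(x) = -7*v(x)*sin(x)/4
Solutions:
 v(x) = C1/cos(x)^(7/4)


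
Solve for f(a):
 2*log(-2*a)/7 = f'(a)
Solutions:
 f(a) = C1 + 2*a*log(-a)/7 + 2*a*(-1 + log(2))/7


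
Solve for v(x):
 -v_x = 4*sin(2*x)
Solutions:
 v(x) = C1 + 2*cos(2*x)


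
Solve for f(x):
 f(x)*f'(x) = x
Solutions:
 f(x) = -sqrt(C1 + x^2)
 f(x) = sqrt(C1 + x^2)


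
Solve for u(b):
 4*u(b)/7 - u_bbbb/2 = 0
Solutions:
 u(b) = C1*exp(-14^(3/4)*b/7) + C2*exp(14^(3/4)*b/7) + C3*sin(14^(3/4)*b/7) + C4*cos(14^(3/4)*b/7)


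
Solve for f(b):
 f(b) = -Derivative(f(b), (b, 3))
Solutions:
 f(b) = C3*exp(-b) + (C1*sin(sqrt(3)*b/2) + C2*cos(sqrt(3)*b/2))*exp(b/2)


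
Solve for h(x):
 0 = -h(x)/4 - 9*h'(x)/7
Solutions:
 h(x) = C1*exp(-7*x/36)


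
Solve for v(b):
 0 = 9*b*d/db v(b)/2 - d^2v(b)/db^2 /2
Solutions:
 v(b) = C1 + C2*erfi(3*sqrt(2)*b/2)


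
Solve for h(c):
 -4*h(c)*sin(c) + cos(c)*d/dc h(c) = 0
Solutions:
 h(c) = C1/cos(c)^4


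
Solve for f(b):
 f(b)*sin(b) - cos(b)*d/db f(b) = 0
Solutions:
 f(b) = C1/cos(b)


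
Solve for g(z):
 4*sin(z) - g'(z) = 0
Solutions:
 g(z) = C1 - 4*cos(z)


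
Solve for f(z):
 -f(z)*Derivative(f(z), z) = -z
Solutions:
 f(z) = -sqrt(C1 + z^2)
 f(z) = sqrt(C1 + z^2)


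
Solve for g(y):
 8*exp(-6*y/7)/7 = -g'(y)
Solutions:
 g(y) = C1 + 4*exp(-6*y/7)/3


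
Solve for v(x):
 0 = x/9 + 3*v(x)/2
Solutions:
 v(x) = -2*x/27


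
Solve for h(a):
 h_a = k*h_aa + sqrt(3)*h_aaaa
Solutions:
 h(a) = C1 + C2*exp(a*(-2*6^(1/3)*k/(sqrt(4*sqrt(3)*k^3 + 81) + 9)^(1/3) + 2^(2/3)*3^(1/6)*(sqrt(4*sqrt(3)*k^3 + 81) + 9)^(1/3))/6) + C3*exp(a*(-16*sqrt(3)*k/((-2^(2/3)*3^(1/6) + 6^(2/3)*I)*(sqrt(4*sqrt(3)*k^3 + 81) + 9)^(1/3)) - 2^(2/3)*3^(1/6)*(sqrt(4*sqrt(3)*k^3 + 81) + 9)^(1/3) + 6^(2/3)*I*(sqrt(4*sqrt(3)*k^3 + 81) + 9)^(1/3))/12) + C4*exp(a*(16*sqrt(3)*k/((2^(2/3)*3^(1/6) + 6^(2/3)*I)*(sqrt(4*sqrt(3)*k^3 + 81) + 9)^(1/3)) - 2^(2/3)*3^(1/6)*(sqrt(4*sqrt(3)*k^3 + 81) + 9)^(1/3) - 6^(2/3)*I*(sqrt(4*sqrt(3)*k^3 + 81) + 9)^(1/3))/12)


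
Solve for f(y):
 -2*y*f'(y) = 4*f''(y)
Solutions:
 f(y) = C1 + C2*erf(y/2)


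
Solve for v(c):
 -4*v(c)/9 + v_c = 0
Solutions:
 v(c) = C1*exp(4*c/9)


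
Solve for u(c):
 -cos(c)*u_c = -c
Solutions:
 u(c) = C1 + Integral(c/cos(c), c)


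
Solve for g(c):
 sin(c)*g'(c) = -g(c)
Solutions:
 g(c) = C1*sqrt(cos(c) + 1)/sqrt(cos(c) - 1)


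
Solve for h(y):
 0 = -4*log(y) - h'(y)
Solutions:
 h(y) = C1 - 4*y*log(y) + 4*y


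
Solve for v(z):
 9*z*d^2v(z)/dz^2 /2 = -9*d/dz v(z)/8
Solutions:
 v(z) = C1 + C2*z^(3/4)


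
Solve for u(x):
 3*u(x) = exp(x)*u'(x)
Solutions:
 u(x) = C1*exp(-3*exp(-x))


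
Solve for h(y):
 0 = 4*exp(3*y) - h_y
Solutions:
 h(y) = C1 + 4*exp(3*y)/3


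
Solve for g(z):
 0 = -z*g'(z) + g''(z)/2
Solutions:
 g(z) = C1 + C2*erfi(z)


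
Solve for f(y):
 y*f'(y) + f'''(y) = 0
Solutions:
 f(y) = C1 + Integral(C2*airyai(-y) + C3*airybi(-y), y)


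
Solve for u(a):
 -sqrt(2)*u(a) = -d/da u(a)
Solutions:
 u(a) = C1*exp(sqrt(2)*a)


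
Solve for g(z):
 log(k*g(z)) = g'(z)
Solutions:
 li(k*g(z))/k = C1 + z


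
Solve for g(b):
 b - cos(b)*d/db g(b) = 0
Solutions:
 g(b) = C1 + Integral(b/cos(b), b)


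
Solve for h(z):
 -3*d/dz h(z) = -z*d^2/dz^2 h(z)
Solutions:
 h(z) = C1 + C2*z^4


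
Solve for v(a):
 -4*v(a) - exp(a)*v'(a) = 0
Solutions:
 v(a) = C1*exp(4*exp(-a))


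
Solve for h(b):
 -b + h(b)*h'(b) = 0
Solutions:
 h(b) = -sqrt(C1 + b^2)
 h(b) = sqrt(C1 + b^2)


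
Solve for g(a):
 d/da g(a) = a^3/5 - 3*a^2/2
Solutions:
 g(a) = C1 + a^4/20 - a^3/2


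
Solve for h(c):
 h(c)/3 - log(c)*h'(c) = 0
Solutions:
 h(c) = C1*exp(li(c)/3)


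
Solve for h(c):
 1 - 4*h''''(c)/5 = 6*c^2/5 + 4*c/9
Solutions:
 h(c) = C1 + C2*c + C3*c^2 + C4*c^3 - c^6/240 - c^5/216 + 5*c^4/96


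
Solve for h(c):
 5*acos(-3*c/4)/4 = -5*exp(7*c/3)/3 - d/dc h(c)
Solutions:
 h(c) = C1 - 5*c*acos(-3*c/4)/4 - 5*sqrt(16 - 9*c^2)/12 - 5*exp(7*c/3)/7


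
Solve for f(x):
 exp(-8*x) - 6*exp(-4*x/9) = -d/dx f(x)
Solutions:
 f(x) = C1 + exp(-8*x)/8 - 27*exp(-4*x/9)/2


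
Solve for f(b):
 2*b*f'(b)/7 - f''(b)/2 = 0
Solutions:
 f(b) = C1 + C2*erfi(sqrt(14)*b/7)


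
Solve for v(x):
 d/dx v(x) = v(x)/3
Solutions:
 v(x) = C1*exp(x/3)


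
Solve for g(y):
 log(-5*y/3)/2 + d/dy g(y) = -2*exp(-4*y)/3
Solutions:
 g(y) = C1 - y*log(-y)/2 + y*(-log(5) + 1 + log(3))/2 + exp(-4*y)/6


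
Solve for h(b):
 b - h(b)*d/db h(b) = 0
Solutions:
 h(b) = -sqrt(C1 + b^2)
 h(b) = sqrt(C1 + b^2)


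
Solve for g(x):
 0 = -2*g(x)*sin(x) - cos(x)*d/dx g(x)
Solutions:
 g(x) = C1*cos(x)^2


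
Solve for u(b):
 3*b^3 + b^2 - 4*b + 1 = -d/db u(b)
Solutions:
 u(b) = C1 - 3*b^4/4 - b^3/3 + 2*b^2 - b


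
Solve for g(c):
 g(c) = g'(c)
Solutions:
 g(c) = C1*exp(c)


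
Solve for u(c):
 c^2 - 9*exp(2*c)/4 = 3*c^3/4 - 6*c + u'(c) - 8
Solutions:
 u(c) = C1 - 3*c^4/16 + c^3/3 + 3*c^2 + 8*c - 9*exp(2*c)/8


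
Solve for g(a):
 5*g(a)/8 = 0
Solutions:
 g(a) = 0


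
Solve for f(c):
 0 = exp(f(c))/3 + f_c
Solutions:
 f(c) = log(1/(C1 + c)) + log(3)


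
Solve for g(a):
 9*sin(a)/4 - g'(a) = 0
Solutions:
 g(a) = C1 - 9*cos(a)/4


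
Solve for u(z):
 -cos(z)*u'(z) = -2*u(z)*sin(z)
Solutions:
 u(z) = C1/cos(z)^2


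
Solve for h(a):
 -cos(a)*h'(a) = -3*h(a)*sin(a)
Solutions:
 h(a) = C1/cos(a)^3


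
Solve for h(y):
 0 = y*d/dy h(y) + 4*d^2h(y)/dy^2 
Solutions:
 h(y) = C1 + C2*erf(sqrt(2)*y/4)


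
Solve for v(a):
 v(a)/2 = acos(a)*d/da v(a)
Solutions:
 v(a) = C1*exp(Integral(1/acos(a), a)/2)


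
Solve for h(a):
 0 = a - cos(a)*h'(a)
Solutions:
 h(a) = C1 + Integral(a/cos(a), a)


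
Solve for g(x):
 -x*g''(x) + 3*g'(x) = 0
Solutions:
 g(x) = C1 + C2*x^4


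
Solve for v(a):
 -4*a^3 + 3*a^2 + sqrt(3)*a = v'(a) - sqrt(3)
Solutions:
 v(a) = C1 - a^4 + a^3 + sqrt(3)*a^2/2 + sqrt(3)*a


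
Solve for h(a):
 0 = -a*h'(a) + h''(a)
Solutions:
 h(a) = C1 + C2*erfi(sqrt(2)*a/2)


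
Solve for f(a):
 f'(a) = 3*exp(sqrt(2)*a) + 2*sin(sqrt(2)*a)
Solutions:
 f(a) = C1 + 3*sqrt(2)*exp(sqrt(2)*a)/2 - sqrt(2)*cos(sqrt(2)*a)


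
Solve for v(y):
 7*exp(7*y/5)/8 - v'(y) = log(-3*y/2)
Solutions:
 v(y) = C1 - y*log(-y) + y*(-log(3) + log(2) + 1) + 5*exp(7*y/5)/8


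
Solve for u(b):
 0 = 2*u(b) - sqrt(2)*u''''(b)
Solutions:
 u(b) = C1*exp(-2^(1/8)*b) + C2*exp(2^(1/8)*b) + C3*sin(2^(1/8)*b) + C4*cos(2^(1/8)*b)


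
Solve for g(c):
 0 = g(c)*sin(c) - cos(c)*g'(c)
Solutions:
 g(c) = C1/cos(c)


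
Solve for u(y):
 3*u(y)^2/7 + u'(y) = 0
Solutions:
 u(y) = 7/(C1 + 3*y)


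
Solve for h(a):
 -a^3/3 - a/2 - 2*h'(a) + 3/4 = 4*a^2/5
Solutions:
 h(a) = C1 - a^4/24 - 2*a^3/15 - a^2/8 + 3*a/8


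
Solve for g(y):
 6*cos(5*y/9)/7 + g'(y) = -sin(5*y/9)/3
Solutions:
 g(y) = C1 - 54*sin(5*y/9)/35 + 3*cos(5*y/9)/5


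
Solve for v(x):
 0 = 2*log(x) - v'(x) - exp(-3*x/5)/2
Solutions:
 v(x) = C1 + 2*x*log(x) - 2*x + 5*exp(-3*x/5)/6


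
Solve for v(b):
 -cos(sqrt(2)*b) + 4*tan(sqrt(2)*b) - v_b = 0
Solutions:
 v(b) = C1 - 2*sqrt(2)*log(cos(sqrt(2)*b)) - sqrt(2)*sin(sqrt(2)*b)/2


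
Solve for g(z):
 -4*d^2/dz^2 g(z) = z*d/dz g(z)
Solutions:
 g(z) = C1 + C2*erf(sqrt(2)*z/4)


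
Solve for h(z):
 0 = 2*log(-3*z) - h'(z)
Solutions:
 h(z) = C1 + 2*z*log(-z) + 2*z*(-1 + log(3))


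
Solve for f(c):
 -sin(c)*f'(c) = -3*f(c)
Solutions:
 f(c) = C1*(cos(c) - 1)^(3/2)/(cos(c) + 1)^(3/2)


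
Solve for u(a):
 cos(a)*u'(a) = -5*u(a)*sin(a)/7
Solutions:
 u(a) = C1*cos(a)^(5/7)


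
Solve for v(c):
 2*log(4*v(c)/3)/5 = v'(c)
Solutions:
 -5*Integral(1/(log(_y) - log(3) + 2*log(2)), (_y, v(c)))/2 = C1 - c


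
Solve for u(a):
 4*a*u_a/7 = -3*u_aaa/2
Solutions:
 u(a) = C1 + Integral(C2*airyai(-2*21^(2/3)*a/21) + C3*airybi(-2*21^(2/3)*a/21), a)


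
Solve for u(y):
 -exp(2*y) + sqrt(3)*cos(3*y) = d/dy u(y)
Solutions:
 u(y) = C1 - exp(2*y)/2 + sqrt(3)*sin(3*y)/3


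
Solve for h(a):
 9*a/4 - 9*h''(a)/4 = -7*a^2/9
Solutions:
 h(a) = C1 + C2*a + 7*a^4/243 + a^3/6


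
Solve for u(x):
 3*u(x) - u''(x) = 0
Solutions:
 u(x) = C1*exp(-sqrt(3)*x) + C2*exp(sqrt(3)*x)


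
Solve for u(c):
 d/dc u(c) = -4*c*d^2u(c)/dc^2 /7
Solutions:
 u(c) = C1 + C2/c^(3/4)


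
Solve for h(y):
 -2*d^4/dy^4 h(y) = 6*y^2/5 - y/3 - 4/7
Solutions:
 h(y) = C1 + C2*y + C3*y^2 + C4*y^3 - y^6/600 + y^5/720 + y^4/84


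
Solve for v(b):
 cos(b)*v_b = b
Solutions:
 v(b) = C1 + Integral(b/cos(b), b)


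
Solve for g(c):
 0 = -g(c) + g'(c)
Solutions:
 g(c) = C1*exp(c)


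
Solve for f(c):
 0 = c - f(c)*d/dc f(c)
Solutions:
 f(c) = -sqrt(C1 + c^2)
 f(c) = sqrt(C1 + c^2)


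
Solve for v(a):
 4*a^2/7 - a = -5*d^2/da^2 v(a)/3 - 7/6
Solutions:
 v(a) = C1 + C2*a - a^4/35 + a^3/10 - 7*a^2/20


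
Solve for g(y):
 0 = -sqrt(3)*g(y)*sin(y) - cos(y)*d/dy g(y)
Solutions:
 g(y) = C1*cos(y)^(sqrt(3))


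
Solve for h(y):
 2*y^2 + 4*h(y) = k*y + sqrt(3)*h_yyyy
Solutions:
 h(y) = C1*exp(-sqrt(2)*3^(7/8)*y/3) + C2*exp(sqrt(2)*3^(7/8)*y/3) + C3*sin(sqrt(2)*3^(7/8)*y/3) + C4*cos(sqrt(2)*3^(7/8)*y/3) + k*y/4 - y^2/2


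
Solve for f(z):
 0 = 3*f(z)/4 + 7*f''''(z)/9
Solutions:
 f(z) = (C1*sin(21^(3/4)*z/14) + C2*cos(21^(3/4)*z/14))*exp(-21^(3/4)*z/14) + (C3*sin(21^(3/4)*z/14) + C4*cos(21^(3/4)*z/14))*exp(21^(3/4)*z/14)


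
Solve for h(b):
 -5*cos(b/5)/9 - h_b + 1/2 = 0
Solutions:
 h(b) = C1 + b/2 - 25*sin(b/5)/9


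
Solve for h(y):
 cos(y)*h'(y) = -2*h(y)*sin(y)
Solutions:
 h(y) = C1*cos(y)^2


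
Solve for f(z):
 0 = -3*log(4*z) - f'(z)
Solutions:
 f(z) = C1 - 3*z*log(z) - z*log(64) + 3*z


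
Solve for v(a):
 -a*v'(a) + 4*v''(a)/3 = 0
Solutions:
 v(a) = C1 + C2*erfi(sqrt(6)*a/4)


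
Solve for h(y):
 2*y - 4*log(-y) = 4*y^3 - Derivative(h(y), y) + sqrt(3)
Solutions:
 h(y) = C1 + y^4 - y^2 + 4*y*log(-y) + y*(-4 + sqrt(3))


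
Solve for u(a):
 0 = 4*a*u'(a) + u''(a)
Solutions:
 u(a) = C1 + C2*erf(sqrt(2)*a)


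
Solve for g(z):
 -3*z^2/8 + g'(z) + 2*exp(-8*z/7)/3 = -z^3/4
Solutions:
 g(z) = C1 - z^4/16 + z^3/8 + 7*exp(-8*z/7)/12


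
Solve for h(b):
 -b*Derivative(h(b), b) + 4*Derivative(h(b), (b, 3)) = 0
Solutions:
 h(b) = C1 + Integral(C2*airyai(2^(1/3)*b/2) + C3*airybi(2^(1/3)*b/2), b)


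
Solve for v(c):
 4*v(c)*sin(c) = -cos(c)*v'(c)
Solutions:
 v(c) = C1*cos(c)^4


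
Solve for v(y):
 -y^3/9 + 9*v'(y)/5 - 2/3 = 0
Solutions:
 v(y) = C1 + 5*y^4/324 + 10*y/27


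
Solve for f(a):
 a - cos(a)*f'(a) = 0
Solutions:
 f(a) = C1 + Integral(a/cos(a), a)


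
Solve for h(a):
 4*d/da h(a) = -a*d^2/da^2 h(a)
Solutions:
 h(a) = C1 + C2/a^3


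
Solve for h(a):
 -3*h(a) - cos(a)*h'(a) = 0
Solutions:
 h(a) = C1*(sin(a) - 1)^(3/2)/(sin(a) + 1)^(3/2)


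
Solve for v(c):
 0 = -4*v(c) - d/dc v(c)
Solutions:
 v(c) = C1*exp(-4*c)


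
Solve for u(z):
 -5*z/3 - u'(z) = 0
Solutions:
 u(z) = C1 - 5*z^2/6


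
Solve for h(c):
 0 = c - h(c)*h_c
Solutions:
 h(c) = -sqrt(C1 + c^2)
 h(c) = sqrt(C1 + c^2)


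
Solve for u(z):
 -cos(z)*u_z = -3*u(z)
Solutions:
 u(z) = C1*(sin(z) + 1)^(3/2)/(sin(z) - 1)^(3/2)


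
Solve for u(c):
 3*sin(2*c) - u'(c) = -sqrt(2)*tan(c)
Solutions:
 u(c) = C1 - sqrt(2)*log(cos(c)) - 3*cos(2*c)/2


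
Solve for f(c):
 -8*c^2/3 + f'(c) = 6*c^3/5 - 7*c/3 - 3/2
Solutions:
 f(c) = C1 + 3*c^4/10 + 8*c^3/9 - 7*c^2/6 - 3*c/2


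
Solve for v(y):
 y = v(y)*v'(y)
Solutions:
 v(y) = -sqrt(C1 + y^2)
 v(y) = sqrt(C1 + y^2)


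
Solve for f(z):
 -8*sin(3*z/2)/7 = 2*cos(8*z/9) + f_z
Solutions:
 f(z) = C1 - 9*sin(8*z/9)/4 + 16*cos(3*z/2)/21


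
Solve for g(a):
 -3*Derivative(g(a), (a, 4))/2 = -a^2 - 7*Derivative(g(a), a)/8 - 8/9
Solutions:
 g(a) = C1 + C4*exp(126^(1/3)*a/6) - 8*a^3/21 - 64*a/63 + (C2*sin(14^(1/3)*3^(1/6)*a/4) + C3*cos(14^(1/3)*3^(1/6)*a/4))*exp(-126^(1/3)*a/12)


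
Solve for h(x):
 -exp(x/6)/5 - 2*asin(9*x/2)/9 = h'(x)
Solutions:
 h(x) = C1 - 2*x*asin(9*x/2)/9 - 2*sqrt(4 - 81*x^2)/81 - 6*exp(x/6)/5


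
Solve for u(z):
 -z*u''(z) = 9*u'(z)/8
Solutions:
 u(z) = C1 + C2/z^(1/8)


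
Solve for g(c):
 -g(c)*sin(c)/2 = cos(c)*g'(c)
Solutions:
 g(c) = C1*sqrt(cos(c))


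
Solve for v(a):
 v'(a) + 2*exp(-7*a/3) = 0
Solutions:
 v(a) = C1 + 6*exp(-7*a/3)/7


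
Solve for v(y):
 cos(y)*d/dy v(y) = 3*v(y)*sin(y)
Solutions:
 v(y) = C1/cos(y)^3


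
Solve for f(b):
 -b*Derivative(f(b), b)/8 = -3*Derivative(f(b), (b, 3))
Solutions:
 f(b) = C1 + Integral(C2*airyai(3^(2/3)*b/6) + C3*airybi(3^(2/3)*b/6), b)


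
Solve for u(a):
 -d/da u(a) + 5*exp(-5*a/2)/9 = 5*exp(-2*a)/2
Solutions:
 u(a) = C1 + 5*exp(-2*a)/4 - 2*exp(-5*a/2)/9


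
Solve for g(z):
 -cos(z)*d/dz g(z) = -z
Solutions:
 g(z) = C1 + Integral(z/cos(z), z)


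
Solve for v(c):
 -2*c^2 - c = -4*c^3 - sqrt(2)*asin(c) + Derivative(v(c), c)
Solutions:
 v(c) = C1 + c^4 - 2*c^3/3 - c^2/2 + sqrt(2)*(c*asin(c) + sqrt(1 - c^2))


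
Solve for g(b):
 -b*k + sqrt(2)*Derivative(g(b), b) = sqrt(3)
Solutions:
 g(b) = C1 + sqrt(2)*b^2*k/4 + sqrt(6)*b/2


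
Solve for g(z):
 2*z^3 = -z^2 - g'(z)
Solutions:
 g(z) = C1 - z^4/2 - z^3/3


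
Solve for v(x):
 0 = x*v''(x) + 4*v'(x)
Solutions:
 v(x) = C1 + C2/x^3


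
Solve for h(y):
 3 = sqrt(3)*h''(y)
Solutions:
 h(y) = C1 + C2*y + sqrt(3)*y^2/2


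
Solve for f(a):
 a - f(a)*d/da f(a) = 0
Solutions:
 f(a) = -sqrt(C1 + a^2)
 f(a) = sqrt(C1 + a^2)


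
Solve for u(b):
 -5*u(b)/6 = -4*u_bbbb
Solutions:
 u(b) = C1*exp(-270^(1/4)*b/6) + C2*exp(270^(1/4)*b/6) + C3*sin(270^(1/4)*b/6) + C4*cos(270^(1/4)*b/6)


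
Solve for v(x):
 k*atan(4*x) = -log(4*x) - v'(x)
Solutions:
 v(x) = C1 - k*(x*atan(4*x) - log(16*x^2 + 1)/8) - x*log(x) - 2*x*log(2) + x


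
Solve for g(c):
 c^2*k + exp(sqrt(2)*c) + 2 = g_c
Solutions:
 g(c) = C1 + c^3*k/3 + 2*c + sqrt(2)*exp(sqrt(2)*c)/2


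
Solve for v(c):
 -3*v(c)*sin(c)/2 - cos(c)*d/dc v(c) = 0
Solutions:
 v(c) = C1*cos(c)^(3/2)


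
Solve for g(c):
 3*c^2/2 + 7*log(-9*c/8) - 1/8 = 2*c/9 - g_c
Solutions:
 g(c) = C1 - c^3/2 + c^2/9 - 7*c*log(-c) + c*(-14*log(3) + 57/8 + 21*log(2))


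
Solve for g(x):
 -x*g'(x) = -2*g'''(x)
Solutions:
 g(x) = C1 + Integral(C2*airyai(2^(2/3)*x/2) + C3*airybi(2^(2/3)*x/2), x)


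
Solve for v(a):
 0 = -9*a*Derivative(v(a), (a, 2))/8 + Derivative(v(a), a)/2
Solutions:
 v(a) = C1 + C2*a^(13/9)


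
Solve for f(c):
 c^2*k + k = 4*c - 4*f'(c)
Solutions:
 f(c) = C1 - c^3*k/12 + c^2/2 - c*k/4


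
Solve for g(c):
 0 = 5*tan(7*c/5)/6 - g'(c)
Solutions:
 g(c) = C1 - 25*log(cos(7*c/5))/42


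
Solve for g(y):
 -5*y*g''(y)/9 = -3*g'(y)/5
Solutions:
 g(y) = C1 + C2*y^(52/25)


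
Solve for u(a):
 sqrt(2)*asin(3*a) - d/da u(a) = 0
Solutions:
 u(a) = C1 + sqrt(2)*(a*asin(3*a) + sqrt(1 - 9*a^2)/3)


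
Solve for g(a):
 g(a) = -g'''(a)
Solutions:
 g(a) = C3*exp(-a) + (C1*sin(sqrt(3)*a/2) + C2*cos(sqrt(3)*a/2))*exp(a/2)


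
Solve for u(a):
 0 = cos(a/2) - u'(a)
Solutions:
 u(a) = C1 + 2*sin(a/2)


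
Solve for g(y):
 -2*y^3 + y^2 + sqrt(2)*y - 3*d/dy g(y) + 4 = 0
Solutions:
 g(y) = C1 - y^4/6 + y^3/9 + sqrt(2)*y^2/6 + 4*y/3


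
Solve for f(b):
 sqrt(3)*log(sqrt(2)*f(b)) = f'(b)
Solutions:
 -2*sqrt(3)*Integral(1/(2*log(_y) + log(2)), (_y, f(b)))/3 = C1 - b


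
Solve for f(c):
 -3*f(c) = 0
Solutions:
 f(c) = 0


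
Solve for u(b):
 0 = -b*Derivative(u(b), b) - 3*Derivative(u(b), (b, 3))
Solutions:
 u(b) = C1 + Integral(C2*airyai(-3^(2/3)*b/3) + C3*airybi(-3^(2/3)*b/3), b)


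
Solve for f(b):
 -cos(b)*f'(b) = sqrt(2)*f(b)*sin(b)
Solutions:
 f(b) = C1*cos(b)^(sqrt(2))


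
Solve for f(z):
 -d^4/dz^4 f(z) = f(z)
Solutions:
 f(z) = (C1*sin(sqrt(2)*z/2) + C2*cos(sqrt(2)*z/2))*exp(-sqrt(2)*z/2) + (C3*sin(sqrt(2)*z/2) + C4*cos(sqrt(2)*z/2))*exp(sqrt(2)*z/2)


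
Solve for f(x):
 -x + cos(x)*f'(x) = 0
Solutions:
 f(x) = C1 + Integral(x/cos(x), x)


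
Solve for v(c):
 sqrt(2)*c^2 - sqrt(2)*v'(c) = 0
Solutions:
 v(c) = C1 + c^3/3


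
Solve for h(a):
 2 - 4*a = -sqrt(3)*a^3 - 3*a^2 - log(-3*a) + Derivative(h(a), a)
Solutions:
 h(a) = C1 + sqrt(3)*a^4/4 + a^3 - 2*a^2 + a*log(-a) + a*(1 + log(3))


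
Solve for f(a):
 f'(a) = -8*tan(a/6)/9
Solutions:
 f(a) = C1 + 16*log(cos(a/6))/3


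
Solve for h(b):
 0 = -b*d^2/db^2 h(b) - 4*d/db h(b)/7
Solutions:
 h(b) = C1 + C2*b^(3/7)


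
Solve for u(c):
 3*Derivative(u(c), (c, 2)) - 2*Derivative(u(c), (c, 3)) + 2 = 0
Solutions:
 u(c) = C1 + C2*c + C3*exp(3*c/2) - c^2/3


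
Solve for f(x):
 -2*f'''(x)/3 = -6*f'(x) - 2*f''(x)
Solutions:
 f(x) = C1 + C2*exp(3*x*(1 - sqrt(5))/2) + C3*exp(3*x*(1 + sqrt(5))/2)


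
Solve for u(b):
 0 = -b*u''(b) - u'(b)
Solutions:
 u(b) = C1 + C2*log(b)


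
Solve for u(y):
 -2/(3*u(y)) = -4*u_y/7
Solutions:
 u(y) = -sqrt(C1 + 21*y)/3
 u(y) = sqrt(C1 + 21*y)/3


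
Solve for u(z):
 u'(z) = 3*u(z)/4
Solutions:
 u(z) = C1*exp(3*z/4)


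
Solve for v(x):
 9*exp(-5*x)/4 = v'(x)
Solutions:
 v(x) = C1 - 9*exp(-5*x)/20


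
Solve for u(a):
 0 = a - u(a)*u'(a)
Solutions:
 u(a) = -sqrt(C1 + a^2)
 u(a) = sqrt(C1 + a^2)


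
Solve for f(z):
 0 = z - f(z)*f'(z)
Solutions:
 f(z) = -sqrt(C1 + z^2)
 f(z) = sqrt(C1 + z^2)


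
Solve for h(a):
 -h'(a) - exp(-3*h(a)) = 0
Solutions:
 h(a) = log(C1 - 3*a)/3
 h(a) = log((-3^(1/3) - 3^(5/6)*I)*(C1 - a)^(1/3)/2)
 h(a) = log((-3^(1/3) + 3^(5/6)*I)*(C1 - a)^(1/3)/2)


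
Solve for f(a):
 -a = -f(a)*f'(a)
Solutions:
 f(a) = -sqrt(C1 + a^2)
 f(a) = sqrt(C1 + a^2)


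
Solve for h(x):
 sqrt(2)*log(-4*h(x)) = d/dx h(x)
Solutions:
 -sqrt(2)*Integral(1/(log(-_y) + 2*log(2)), (_y, h(x)))/2 = C1 - x


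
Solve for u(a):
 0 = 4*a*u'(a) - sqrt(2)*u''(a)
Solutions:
 u(a) = C1 + C2*erfi(2^(1/4)*a)


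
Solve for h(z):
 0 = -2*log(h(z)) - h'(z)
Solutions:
 li(h(z)) = C1 - 2*z


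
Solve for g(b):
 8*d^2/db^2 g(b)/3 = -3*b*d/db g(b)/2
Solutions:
 g(b) = C1 + C2*erf(3*sqrt(2)*b/8)


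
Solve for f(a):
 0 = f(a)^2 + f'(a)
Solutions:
 f(a) = 1/(C1 + a)


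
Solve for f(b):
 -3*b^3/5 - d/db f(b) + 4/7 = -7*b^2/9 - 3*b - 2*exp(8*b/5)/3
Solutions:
 f(b) = C1 - 3*b^4/20 + 7*b^3/27 + 3*b^2/2 + 4*b/7 + 5*exp(8*b/5)/12


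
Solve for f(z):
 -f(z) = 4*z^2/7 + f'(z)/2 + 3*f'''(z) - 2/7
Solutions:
 f(z) = C1*exp(-2^(1/3)*z*(-(18 + sqrt(326))^(1/3) + 2^(1/3)/(18 + sqrt(326))^(1/3))/12)*sin(2^(1/3)*sqrt(3)*z*(2^(1/3)/(18 + sqrt(326))^(1/3) + (18 + sqrt(326))^(1/3))/12) + C2*exp(-2^(1/3)*z*(-(18 + sqrt(326))^(1/3) + 2^(1/3)/(18 + sqrt(326))^(1/3))/12)*cos(2^(1/3)*sqrt(3)*z*(2^(1/3)/(18 + sqrt(326))^(1/3) + (18 + sqrt(326))^(1/3))/12) + C3*exp(2^(1/3)*z*(-(18 + sqrt(326))^(1/3) + 2^(1/3)/(18 + sqrt(326))^(1/3))/6) - 4*z^2/7 + 4*z/7


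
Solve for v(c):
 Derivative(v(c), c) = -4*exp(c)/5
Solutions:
 v(c) = C1 - 4*exp(c)/5


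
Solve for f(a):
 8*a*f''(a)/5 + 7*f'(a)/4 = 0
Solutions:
 f(a) = C1 + C2/a^(3/32)


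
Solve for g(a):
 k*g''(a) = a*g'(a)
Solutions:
 g(a) = C1 + C2*erf(sqrt(2)*a*sqrt(-1/k)/2)/sqrt(-1/k)


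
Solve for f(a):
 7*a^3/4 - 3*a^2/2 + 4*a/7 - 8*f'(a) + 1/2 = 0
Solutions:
 f(a) = C1 + 7*a^4/128 - a^3/16 + a^2/28 + a/16


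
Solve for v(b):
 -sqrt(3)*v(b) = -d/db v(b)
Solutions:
 v(b) = C1*exp(sqrt(3)*b)


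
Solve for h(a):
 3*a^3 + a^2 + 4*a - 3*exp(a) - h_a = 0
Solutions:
 h(a) = C1 + 3*a^4/4 + a^3/3 + 2*a^2 - 3*exp(a)


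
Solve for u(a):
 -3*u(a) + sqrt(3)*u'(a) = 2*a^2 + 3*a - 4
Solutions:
 u(a) = C1*exp(sqrt(3)*a) - 2*a^2/3 - a - 4*sqrt(3)*a/9 - sqrt(3)/3 + 8/9


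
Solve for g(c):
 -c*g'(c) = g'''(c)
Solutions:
 g(c) = C1 + Integral(C2*airyai(-c) + C3*airybi(-c), c)


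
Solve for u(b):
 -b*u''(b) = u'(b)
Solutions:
 u(b) = C1 + C2*log(b)


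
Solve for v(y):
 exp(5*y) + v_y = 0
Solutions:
 v(y) = C1 - exp(5*y)/5


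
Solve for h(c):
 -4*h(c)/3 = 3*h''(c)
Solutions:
 h(c) = C1*sin(2*c/3) + C2*cos(2*c/3)


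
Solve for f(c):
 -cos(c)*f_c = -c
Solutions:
 f(c) = C1 + Integral(c/cos(c), c)


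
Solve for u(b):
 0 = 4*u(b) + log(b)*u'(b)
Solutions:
 u(b) = C1*exp(-4*li(b))


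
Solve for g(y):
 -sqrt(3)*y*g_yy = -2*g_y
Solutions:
 g(y) = C1 + C2*y^(1 + 2*sqrt(3)/3)


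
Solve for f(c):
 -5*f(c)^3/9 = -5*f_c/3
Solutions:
 f(c) = -sqrt(6)*sqrt(-1/(C1 + c))/2
 f(c) = sqrt(6)*sqrt(-1/(C1 + c))/2


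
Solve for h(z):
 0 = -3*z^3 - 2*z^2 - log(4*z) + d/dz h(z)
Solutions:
 h(z) = C1 + 3*z^4/4 + 2*z^3/3 + z*log(z) - z + z*log(4)


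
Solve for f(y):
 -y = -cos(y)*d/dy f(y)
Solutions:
 f(y) = C1 + Integral(y/cos(y), y)


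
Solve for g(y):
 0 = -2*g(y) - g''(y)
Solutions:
 g(y) = C1*sin(sqrt(2)*y) + C2*cos(sqrt(2)*y)


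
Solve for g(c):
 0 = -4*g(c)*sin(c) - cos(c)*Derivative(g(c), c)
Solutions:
 g(c) = C1*cos(c)^4


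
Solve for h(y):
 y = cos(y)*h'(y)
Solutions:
 h(y) = C1 + Integral(y/cos(y), y)


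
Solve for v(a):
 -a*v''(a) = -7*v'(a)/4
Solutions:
 v(a) = C1 + C2*a^(11/4)


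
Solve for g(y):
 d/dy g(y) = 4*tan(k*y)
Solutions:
 g(y) = C1 + 4*Piecewise((-log(cos(k*y))/k, Ne(k, 0)), (0, True))
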